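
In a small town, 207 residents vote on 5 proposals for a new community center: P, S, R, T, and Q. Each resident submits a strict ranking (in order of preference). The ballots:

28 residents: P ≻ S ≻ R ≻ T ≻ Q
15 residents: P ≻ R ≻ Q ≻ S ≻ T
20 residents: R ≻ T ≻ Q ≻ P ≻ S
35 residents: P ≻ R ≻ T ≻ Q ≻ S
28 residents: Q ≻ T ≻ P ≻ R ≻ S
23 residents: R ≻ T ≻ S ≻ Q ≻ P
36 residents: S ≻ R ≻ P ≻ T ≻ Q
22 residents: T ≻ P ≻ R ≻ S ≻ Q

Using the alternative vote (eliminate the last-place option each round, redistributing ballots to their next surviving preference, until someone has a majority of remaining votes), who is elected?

Round 1: P 78, S 36, R 43, T 22, Q 28. Eliminate T.
Round 2: P 100, S 36, R 43, Q 28. Eliminate Q.
Round 3: P 128, S 36, R 43. P has a majority.

P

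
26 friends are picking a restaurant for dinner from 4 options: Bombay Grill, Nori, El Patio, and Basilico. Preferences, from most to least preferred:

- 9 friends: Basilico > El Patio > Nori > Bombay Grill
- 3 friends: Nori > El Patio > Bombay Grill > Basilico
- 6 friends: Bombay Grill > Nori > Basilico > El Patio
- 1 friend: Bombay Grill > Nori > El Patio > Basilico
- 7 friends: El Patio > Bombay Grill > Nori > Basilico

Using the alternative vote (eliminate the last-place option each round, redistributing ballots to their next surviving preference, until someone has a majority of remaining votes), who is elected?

Basilico

Round 1: Bombay Grill 7, Nori 3, El Patio 7, Basilico 9. Eliminate Nori.
Round 2: Bombay Grill 7, El Patio 10, Basilico 9. Eliminate Bombay Grill.
Round 3: El Patio 11, Basilico 15. Basilico has a majority.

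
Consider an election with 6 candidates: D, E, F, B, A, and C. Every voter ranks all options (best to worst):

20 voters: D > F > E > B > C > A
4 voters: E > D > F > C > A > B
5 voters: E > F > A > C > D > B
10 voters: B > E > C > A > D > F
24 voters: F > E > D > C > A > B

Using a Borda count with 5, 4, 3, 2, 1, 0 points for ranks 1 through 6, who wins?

E

D: 20·5 + 4·4 + 5·1 + 10·1 + 24·3 = 203
E: 20·3 + 4·5 + 5·5 + 10·4 + 24·4 = 241
F: 20·4 + 4·3 + 5·4 + 10·0 + 24·5 = 232
B: 20·2 + 4·0 + 5·0 + 10·5 + 24·0 = 90
A: 20·0 + 4·1 + 5·3 + 10·2 + 24·1 = 63
C: 20·1 + 4·2 + 5·2 + 10·3 + 24·2 = 116
E has the highest Borda score (241).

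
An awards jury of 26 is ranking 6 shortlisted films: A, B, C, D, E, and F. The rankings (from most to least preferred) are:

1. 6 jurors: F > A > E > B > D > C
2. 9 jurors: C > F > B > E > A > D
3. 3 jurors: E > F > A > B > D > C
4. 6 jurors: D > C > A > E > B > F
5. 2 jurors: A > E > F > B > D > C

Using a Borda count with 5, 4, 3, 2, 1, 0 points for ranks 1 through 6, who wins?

F

A: 6·4 + 9·1 + 3·3 + 6·3 + 2·5 = 70
B: 6·2 + 9·3 + 3·2 + 6·1 + 2·2 = 55
C: 6·0 + 9·5 + 3·0 + 6·4 + 2·0 = 69
D: 6·1 + 9·0 + 3·1 + 6·5 + 2·1 = 41
E: 6·3 + 9·2 + 3·5 + 6·2 + 2·4 = 71
F: 6·5 + 9·4 + 3·4 + 6·0 + 2·3 = 84
F has the highest Borda score (84).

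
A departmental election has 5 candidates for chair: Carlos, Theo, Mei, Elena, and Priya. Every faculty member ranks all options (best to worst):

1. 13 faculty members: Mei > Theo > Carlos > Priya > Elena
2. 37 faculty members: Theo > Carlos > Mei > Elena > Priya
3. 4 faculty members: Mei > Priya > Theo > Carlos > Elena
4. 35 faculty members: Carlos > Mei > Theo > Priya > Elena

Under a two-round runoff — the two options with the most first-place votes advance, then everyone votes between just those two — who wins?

Theo

Round 1 first-place votes: Carlos 35, Theo 37, Mei 17, Elena 0, Priya 0.
Theo and Carlos advance.
Runoff: Theo is preferred to Carlos by 54 voters; Carlos by 35.
Theo wins the runoff.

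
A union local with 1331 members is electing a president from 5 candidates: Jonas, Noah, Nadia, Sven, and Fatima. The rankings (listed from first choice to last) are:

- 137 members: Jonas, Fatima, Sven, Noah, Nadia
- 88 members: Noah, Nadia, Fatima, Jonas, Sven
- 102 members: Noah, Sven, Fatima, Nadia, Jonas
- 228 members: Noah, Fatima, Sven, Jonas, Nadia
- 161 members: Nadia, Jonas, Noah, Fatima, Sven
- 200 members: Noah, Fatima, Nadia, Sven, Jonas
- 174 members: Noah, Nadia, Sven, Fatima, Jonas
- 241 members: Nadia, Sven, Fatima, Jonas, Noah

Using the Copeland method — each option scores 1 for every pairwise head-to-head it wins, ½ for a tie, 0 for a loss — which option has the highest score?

Noah

Jonas: loses to Noah, Nadia, Sven, and Fatima → score 0.
Noah: beats Jonas, Nadia, Sven, and Fatima → score 4.
Nadia: beats Jonas and Sven; loses to Noah and Fatima → score 2.
Sven: beats Jonas; loses to Noah, Nadia, and Fatima → score 1.
Fatima: beats Jonas, Nadia, and Sven; loses to Noah → score 3.
Noah has the best pairwise record.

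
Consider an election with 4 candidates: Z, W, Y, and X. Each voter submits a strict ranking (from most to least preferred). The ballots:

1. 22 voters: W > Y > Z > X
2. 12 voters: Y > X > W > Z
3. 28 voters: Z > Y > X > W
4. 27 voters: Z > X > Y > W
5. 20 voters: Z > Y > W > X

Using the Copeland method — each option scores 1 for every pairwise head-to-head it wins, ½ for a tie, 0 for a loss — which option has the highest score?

Z

Z: beats W, Y, and X → score 3.
W: loses to Z, Y, and X → score 0.
Y: beats W and X; loses to Z → score 2.
X: beats W; loses to Z and Y → score 1.
Z has the best pairwise record.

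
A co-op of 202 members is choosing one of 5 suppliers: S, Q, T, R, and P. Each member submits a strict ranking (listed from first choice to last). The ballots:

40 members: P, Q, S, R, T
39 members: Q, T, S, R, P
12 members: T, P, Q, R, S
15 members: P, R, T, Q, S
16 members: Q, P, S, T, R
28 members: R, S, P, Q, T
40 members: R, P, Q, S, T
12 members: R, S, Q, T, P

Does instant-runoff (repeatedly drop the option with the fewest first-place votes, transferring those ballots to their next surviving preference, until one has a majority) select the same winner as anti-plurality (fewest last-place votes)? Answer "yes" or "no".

no

Instant-runoff — R1 S 0, Q 55, T 12, R 80, P 55 (S out); R2 Q 55, T 12, R 80, P 55 (T out); R3 Q 55, R 80, P 67 (Q out); R4 R 119, P 83 (R winner). Winner: R.
Anti-plurality — last-place votes: S 27, Q 0, T 108, R 16, P 51. Winner: Q.
The two methods disagree.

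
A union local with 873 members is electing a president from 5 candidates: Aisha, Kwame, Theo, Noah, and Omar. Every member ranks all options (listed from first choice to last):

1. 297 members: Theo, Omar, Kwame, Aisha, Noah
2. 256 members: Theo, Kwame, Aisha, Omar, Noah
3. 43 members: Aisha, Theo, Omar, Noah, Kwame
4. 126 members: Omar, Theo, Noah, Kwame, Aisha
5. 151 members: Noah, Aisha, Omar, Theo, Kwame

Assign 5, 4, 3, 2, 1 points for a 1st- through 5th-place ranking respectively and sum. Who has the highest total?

Theo

Aisha: 297·2 + 256·3 + 43·5 + 126·1 + 151·4 = 2307
Kwame: 297·3 + 256·4 + 43·1 + 126·2 + 151·1 = 2361
Theo: 297·5 + 256·5 + 43·4 + 126·4 + 151·2 = 3743
Noah: 297·1 + 256·1 + 43·2 + 126·3 + 151·5 = 1772
Omar: 297·4 + 256·2 + 43·3 + 126·5 + 151·3 = 2912
Theo has the highest Borda score (3743).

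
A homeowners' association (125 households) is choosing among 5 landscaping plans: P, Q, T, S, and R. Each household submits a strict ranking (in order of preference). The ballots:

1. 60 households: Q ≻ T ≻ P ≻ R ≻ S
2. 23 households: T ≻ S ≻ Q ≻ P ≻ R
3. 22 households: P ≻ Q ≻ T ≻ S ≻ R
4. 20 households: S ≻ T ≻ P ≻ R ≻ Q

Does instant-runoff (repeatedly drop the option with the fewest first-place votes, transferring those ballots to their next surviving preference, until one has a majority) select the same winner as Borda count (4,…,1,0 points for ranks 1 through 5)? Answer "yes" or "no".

Instant-runoff — R1 P 22, Q 60, T 23, S 20, R 0 (R out); R2 P 22, Q 60, T 23, S 20 (S out); R3 P 22, Q 60, T 43 (P out); R4 Q 82, T 43 (Q winner). Winner: Q.
Borda — scores: P 271, Q 352, T 376, S 171, R 80. Winner: T.
The two methods disagree.

no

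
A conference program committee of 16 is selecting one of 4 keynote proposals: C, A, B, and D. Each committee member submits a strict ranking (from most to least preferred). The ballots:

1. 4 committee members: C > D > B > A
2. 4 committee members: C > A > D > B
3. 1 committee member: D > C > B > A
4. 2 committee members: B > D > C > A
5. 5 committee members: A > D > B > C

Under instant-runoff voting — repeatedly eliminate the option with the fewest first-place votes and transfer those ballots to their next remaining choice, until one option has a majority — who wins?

C

Round 1: C 8, A 5, B 2, D 1. Eliminate D.
Round 2: C 9, A 5, B 2. C has a majority.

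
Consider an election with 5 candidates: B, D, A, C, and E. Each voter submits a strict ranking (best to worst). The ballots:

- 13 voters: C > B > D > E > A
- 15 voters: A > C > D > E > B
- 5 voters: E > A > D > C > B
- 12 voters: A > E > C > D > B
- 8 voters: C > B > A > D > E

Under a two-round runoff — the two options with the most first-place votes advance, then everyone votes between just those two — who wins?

A

Round 1 first-place votes: B 0, D 0, A 27, C 21, E 5.
A and C advance.
Runoff: A is preferred to C by 32 voters; C by 21.
A wins the runoff.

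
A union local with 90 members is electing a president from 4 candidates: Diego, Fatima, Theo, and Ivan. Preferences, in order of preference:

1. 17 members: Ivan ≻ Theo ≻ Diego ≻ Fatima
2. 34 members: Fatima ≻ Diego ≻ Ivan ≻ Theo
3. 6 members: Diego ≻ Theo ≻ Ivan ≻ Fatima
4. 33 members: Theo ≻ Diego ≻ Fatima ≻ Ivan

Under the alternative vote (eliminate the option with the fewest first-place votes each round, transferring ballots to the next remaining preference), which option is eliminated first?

Round 1: Diego 6, Fatima 34, Theo 33, Ivan 17. Eliminate Diego.

Diego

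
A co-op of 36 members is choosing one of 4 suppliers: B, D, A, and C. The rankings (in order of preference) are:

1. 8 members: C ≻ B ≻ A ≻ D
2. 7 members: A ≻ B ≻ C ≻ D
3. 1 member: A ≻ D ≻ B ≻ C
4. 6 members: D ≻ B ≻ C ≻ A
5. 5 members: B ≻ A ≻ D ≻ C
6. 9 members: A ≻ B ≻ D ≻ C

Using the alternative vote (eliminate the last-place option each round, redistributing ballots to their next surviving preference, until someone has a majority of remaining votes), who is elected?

A

Round 1: B 5, D 6, A 17, C 8. Eliminate B.
Round 2: D 6, A 22, C 8. A has a majority.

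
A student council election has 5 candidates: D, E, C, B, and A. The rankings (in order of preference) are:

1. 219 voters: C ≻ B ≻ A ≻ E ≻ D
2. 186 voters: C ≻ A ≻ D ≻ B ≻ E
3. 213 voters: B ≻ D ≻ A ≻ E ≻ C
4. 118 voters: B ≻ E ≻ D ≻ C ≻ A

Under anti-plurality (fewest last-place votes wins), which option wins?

B

Last-place votes: D 219, E 186, C 213, B 0, A 118.
B is ranked last by the fewest voters, so B wins.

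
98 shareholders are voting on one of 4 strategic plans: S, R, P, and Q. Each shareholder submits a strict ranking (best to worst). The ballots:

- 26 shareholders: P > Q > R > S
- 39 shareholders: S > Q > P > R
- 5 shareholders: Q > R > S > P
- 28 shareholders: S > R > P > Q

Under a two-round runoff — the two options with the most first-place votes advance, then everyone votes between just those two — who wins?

S

Round 1 first-place votes: S 67, R 0, P 26, Q 5.
S and P advance.
Runoff: S is preferred to P by 72 voters; P by 26.
S wins the runoff.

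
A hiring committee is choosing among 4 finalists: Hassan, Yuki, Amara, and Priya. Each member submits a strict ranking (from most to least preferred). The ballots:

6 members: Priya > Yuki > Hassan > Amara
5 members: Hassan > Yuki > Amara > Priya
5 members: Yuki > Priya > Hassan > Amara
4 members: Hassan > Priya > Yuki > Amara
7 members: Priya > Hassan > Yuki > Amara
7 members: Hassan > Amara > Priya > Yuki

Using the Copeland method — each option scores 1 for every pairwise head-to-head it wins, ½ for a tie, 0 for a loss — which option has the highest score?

Hassan: beats Yuki and Amara; loses to Priya → score 2.
Yuki: beats Amara; loses to Hassan and Priya → score 1.
Amara: loses to Hassan, Yuki, and Priya → score 0.
Priya: beats Hassan, Yuki, and Amara → score 3.
Priya has the best pairwise record.

Priya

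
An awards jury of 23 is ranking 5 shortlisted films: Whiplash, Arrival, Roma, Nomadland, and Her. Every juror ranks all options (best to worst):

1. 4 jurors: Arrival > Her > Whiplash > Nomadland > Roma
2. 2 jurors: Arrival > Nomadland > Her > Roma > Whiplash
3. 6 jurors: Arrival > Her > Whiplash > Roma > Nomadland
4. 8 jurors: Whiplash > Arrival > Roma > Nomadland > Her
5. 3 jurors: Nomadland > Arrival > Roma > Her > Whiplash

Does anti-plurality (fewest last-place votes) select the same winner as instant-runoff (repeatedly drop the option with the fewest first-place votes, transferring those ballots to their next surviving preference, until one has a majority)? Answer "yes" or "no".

yes

Anti-plurality — last-place votes: Whiplash 5, Arrival 0, Roma 4, Nomadland 6, Her 8. Winner: Arrival.
Instant-runoff — R1 Whiplash 8, Arrival 12, Roma 0, Nomadland 3, Her 0 (Arrival winner). Winner: Arrival.
The two methods agree.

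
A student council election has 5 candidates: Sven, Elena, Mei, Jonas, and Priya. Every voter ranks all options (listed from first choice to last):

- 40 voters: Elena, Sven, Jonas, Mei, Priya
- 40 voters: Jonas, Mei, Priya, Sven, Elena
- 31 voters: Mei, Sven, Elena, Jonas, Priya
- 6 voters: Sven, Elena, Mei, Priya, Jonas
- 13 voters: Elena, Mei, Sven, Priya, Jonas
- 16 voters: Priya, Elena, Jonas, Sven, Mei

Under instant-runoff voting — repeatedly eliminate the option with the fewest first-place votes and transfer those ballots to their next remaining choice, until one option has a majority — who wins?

Elena

Round 1: Sven 6, Elena 53, Mei 31, Jonas 40, Priya 16. Eliminate Sven.
Round 2: Elena 59, Mei 31, Jonas 40, Priya 16. Eliminate Priya.
Round 3: Elena 75, Mei 31, Jonas 40. Elena has a majority.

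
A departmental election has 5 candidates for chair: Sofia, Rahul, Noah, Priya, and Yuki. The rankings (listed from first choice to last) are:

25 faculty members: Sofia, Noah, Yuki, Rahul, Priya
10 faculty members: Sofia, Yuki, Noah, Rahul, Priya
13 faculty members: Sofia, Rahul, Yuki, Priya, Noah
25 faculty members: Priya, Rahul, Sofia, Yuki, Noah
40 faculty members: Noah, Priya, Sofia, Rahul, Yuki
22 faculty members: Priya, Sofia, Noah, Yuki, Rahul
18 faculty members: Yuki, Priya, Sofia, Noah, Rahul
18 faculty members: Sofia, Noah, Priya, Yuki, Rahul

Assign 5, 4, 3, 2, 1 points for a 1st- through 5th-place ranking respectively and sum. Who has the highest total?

Sofia: 25·5 + 10·5 + 13·5 + 25·3 + 40·3 + 22·4 + 18·3 + 18·5 = 667
Rahul: 25·2 + 10·2 + 13·4 + 25·4 + 40·2 + 22·1 + 18·1 + 18·1 = 360
Noah: 25·4 + 10·3 + 13·1 + 25·1 + 40·5 + 22·3 + 18·2 + 18·4 = 542
Priya: 25·1 + 10·1 + 13·2 + 25·5 + 40·4 + 22·5 + 18·4 + 18·3 = 582
Yuki: 25·3 + 10·4 + 13·3 + 25·2 + 40·1 + 22·2 + 18·5 + 18·2 = 414
Sofia has the highest Borda score (667).

Sofia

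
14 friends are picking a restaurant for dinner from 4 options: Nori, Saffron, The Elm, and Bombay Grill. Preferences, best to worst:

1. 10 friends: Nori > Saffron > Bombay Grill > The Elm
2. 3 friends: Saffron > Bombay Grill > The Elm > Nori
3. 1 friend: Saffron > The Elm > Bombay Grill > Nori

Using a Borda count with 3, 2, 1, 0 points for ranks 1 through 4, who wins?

Nori: 10·3 + 3·0 + 1·0 = 30
Saffron: 10·2 + 3·3 + 1·3 = 32
The Elm: 10·0 + 3·1 + 1·2 = 5
Bombay Grill: 10·1 + 3·2 + 1·1 = 17
Saffron has the highest Borda score (32).

Saffron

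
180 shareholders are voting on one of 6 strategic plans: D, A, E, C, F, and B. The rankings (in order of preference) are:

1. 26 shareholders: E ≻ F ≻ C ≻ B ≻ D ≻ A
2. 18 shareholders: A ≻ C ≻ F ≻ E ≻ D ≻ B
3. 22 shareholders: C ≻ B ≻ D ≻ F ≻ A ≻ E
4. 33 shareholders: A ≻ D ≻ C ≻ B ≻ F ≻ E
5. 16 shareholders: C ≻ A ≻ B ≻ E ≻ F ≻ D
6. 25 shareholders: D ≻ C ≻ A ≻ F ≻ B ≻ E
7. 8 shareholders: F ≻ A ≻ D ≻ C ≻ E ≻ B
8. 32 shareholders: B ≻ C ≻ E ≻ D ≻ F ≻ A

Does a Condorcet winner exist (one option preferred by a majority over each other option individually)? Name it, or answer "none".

C

C vs D: 114–66 for C.
C vs A: 121–59 for C.
C vs E: 154–26 for C.
C vs F: 146–34 for C.
C vs B: 148–32 for C.
C beats every other option head-to-head.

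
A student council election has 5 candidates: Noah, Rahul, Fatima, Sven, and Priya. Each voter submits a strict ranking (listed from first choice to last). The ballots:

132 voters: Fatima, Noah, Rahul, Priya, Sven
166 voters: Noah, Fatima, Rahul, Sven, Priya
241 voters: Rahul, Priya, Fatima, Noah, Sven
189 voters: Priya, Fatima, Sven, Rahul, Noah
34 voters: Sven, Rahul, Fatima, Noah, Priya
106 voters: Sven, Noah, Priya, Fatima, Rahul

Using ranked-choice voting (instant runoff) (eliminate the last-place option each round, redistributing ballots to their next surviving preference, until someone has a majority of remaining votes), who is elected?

Round 1: Noah 166, Rahul 241, Fatima 132, Sven 140, Priya 189. Eliminate Fatima.
Round 2: Noah 298, Rahul 241, Sven 140, Priya 189. Eliminate Sven.
Round 3: Noah 404, Rahul 275, Priya 189. Eliminate Priya.
Round 4: Noah 404, Rahul 464. Rahul has a majority.

Rahul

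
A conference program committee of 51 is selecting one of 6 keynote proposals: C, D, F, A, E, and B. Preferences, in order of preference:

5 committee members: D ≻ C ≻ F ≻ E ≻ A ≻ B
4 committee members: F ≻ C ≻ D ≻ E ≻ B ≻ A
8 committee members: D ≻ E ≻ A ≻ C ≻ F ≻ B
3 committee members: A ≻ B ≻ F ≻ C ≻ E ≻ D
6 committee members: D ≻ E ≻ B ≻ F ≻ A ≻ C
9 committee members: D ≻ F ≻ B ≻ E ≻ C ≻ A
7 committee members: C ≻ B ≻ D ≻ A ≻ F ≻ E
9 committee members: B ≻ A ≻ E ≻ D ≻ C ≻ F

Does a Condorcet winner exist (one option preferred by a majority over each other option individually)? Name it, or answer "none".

D vs C: 37–14 for D.
D vs F: 44–7 for D.
D vs A: 39–12 for D.
D vs E: 39–12 for D.
D vs B: 32–19 for D.
D beats every other option head-to-head.

D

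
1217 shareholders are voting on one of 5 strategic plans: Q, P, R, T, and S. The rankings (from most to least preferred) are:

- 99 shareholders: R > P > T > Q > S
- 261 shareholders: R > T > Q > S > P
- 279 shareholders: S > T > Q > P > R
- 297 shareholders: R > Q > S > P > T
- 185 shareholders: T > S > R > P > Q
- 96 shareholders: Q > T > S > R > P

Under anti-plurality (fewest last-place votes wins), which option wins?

S

Last-place votes: Q 185, P 357, R 279, T 297, S 99.
S is ranked last by the fewest voters, so S wins.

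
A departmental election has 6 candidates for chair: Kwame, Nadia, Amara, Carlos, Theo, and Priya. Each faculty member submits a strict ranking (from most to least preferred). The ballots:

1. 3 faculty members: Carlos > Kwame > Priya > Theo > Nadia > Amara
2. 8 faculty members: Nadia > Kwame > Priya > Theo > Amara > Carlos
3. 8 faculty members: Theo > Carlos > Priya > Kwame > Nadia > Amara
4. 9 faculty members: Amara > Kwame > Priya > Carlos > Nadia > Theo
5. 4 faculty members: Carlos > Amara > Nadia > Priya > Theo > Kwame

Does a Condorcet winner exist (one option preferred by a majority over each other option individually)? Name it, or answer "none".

Kwame

Kwame vs Nadia: 20–12 for Kwame.
Kwame vs Amara: 19–13 for Kwame.
Kwame vs Carlos: 17–15 for Kwame.
Kwame vs Theo: 20–12 for Kwame.
Kwame vs Priya: 20–12 for Kwame.
Kwame beats every other option head-to-head.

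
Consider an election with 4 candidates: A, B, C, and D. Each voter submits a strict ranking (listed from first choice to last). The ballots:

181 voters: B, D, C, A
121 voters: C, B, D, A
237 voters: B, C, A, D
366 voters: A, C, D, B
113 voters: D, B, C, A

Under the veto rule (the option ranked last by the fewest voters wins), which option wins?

Last-place votes: A 415, B 366, C 0, D 237.
C is ranked last by the fewest voters, so C wins.

C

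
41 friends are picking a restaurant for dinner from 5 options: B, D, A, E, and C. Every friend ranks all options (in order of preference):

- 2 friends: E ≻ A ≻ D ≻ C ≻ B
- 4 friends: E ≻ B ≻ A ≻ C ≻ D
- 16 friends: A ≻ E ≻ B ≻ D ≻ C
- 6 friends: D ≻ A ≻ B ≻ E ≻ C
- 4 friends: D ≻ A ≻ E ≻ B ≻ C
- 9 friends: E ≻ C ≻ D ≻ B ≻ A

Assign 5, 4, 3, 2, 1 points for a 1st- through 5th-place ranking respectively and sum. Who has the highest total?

E

B: 2·1 + 4·4 + 16·3 + 6·3 + 4·2 + 9·2 = 110
D: 2·3 + 4·1 + 16·2 + 6·5 + 4·5 + 9·3 = 119
A: 2·4 + 4·3 + 16·5 + 6·4 + 4·4 + 9·1 = 149
E: 2·5 + 4·5 + 16·4 + 6·2 + 4·3 + 9·5 = 163
C: 2·2 + 4·2 + 16·1 + 6·1 + 4·1 + 9·4 = 74
E has the highest Borda score (163).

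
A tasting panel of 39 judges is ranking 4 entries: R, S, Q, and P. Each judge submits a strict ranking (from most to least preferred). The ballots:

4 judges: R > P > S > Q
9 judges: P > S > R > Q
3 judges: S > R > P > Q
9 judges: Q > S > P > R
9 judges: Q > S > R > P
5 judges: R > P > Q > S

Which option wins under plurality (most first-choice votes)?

First-place votes: R 9, S 3, Q 18, P 9.
Q has the most first-place votes.

Q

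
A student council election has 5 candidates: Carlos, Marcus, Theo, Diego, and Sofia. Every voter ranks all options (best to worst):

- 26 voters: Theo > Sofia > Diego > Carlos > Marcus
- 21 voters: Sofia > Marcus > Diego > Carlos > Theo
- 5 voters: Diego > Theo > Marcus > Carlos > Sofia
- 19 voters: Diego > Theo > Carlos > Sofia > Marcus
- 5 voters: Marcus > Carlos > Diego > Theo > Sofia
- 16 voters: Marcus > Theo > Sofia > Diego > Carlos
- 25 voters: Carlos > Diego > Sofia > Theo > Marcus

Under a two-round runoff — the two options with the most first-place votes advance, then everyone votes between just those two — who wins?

Round 1 first-place votes: Carlos 25, Marcus 21, Theo 26, Diego 24, Sofia 21.
Theo and Carlos advance.
Runoff: Theo is preferred to Carlos by 66 voters; Carlos by 51.
Theo wins the runoff.

Theo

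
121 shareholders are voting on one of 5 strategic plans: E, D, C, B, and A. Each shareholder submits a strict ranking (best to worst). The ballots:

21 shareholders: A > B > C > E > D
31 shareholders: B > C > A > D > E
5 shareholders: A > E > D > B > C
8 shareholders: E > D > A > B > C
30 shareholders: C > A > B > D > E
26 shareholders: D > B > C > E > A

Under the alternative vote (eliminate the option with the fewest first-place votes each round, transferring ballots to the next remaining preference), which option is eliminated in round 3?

C

Round 1: E 8, D 26, C 30, B 31, A 26. Eliminate E.
Round 2: D 34, C 30, B 31, A 26. Eliminate A.
Round 3: D 39, C 30, B 52. Eliminate C.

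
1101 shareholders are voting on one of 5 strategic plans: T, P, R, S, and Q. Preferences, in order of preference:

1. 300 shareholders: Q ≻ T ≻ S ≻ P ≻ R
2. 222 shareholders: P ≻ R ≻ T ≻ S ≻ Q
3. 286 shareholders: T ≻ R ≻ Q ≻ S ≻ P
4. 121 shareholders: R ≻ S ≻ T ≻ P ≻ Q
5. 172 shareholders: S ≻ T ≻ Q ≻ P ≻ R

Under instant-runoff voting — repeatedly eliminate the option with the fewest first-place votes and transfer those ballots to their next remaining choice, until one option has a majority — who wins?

Round 1: T 286, P 222, R 121, S 172, Q 300. Eliminate R.
Round 2: T 286, P 222, S 293, Q 300. Eliminate P.
Round 3: T 508, S 293, Q 300. Eliminate S.
Round 4: T 801, Q 300. T has a majority.

T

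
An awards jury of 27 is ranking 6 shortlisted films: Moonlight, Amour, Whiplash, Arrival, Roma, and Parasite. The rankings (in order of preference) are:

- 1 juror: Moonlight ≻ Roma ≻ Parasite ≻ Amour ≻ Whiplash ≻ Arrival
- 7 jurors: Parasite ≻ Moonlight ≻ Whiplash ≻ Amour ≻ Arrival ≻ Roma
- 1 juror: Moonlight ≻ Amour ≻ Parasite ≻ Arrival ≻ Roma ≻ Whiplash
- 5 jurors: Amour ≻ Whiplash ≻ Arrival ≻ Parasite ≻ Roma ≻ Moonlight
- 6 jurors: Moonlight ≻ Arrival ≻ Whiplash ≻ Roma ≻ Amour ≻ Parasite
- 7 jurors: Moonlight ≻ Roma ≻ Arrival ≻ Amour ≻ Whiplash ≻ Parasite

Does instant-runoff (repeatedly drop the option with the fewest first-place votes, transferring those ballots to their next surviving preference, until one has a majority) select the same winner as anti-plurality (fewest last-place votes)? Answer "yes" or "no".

Instant-runoff — R1 Moonlight 15, Amour 5, Whiplash 0, Arrival 0, Roma 0, Parasite 7 (Moonlight winner). Winner: Moonlight.
Anti-plurality — last-place votes: Moonlight 5, Amour 0, Whiplash 1, Arrival 1, Roma 7, Parasite 13. Winner: Amour.
The two methods disagree.

no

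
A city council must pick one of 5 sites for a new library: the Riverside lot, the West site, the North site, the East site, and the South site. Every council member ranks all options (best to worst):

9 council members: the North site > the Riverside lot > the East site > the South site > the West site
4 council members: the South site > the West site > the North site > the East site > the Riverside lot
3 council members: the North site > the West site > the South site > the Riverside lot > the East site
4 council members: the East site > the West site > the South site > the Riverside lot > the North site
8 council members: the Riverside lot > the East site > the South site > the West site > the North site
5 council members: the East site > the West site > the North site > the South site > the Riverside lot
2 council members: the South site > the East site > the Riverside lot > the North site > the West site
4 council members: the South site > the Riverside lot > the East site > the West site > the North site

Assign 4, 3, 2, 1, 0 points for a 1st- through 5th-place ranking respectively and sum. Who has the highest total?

the East site

the Riverside lot: 9·3 + 4·0 + 3·1 + 4·1 + 8·4 + 5·0 + 2·2 + 4·3 = 82
the West site: 9·0 + 4·3 + 3·3 + 4·3 + 8·1 + 5·3 + 2·0 + 4·1 = 60
the North site: 9·4 + 4·2 + 3·4 + 4·0 + 8·0 + 5·2 + 2·1 + 4·0 = 68
the East site: 9·2 + 4·1 + 3·0 + 4·4 + 8·3 + 5·4 + 2·3 + 4·2 = 96
the South site: 9·1 + 4·4 + 3·2 + 4·2 + 8·2 + 5·1 + 2·4 + 4·4 = 84
the East site has the highest Borda score (96).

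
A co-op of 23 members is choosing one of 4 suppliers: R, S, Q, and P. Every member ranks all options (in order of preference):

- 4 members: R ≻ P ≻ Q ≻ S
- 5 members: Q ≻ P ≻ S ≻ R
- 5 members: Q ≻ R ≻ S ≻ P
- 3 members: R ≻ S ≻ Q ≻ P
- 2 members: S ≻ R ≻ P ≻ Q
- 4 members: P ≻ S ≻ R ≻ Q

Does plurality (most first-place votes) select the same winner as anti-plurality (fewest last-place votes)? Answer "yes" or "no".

Plurality — first-place votes: R 7, S 2, Q 10, P 4. Winner: Q.
Anti-plurality — last-place votes: R 5, S 4, Q 6, P 8. Winner: S.
The two methods disagree.

no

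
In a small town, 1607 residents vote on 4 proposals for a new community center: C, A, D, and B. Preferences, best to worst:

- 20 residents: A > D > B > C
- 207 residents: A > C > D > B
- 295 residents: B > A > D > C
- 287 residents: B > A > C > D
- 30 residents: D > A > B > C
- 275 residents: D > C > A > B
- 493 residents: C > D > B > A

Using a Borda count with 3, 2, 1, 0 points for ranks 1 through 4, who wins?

C

C: 20·0 + 207·2 + 295·0 + 287·1 + 30·0 + 275·2 + 493·3 = 2730
A: 20·3 + 207·3 + 295·2 + 287·2 + 30·2 + 275·1 + 493·0 = 2180
D: 20·2 + 207·1 + 295·1 + 287·0 + 30·3 + 275·3 + 493·2 = 2443
B: 20·1 + 207·0 + 295·3 + 287·3 + 30·1 + 275·0 + 493·1 = 2289
C has the highest Borda score (2730).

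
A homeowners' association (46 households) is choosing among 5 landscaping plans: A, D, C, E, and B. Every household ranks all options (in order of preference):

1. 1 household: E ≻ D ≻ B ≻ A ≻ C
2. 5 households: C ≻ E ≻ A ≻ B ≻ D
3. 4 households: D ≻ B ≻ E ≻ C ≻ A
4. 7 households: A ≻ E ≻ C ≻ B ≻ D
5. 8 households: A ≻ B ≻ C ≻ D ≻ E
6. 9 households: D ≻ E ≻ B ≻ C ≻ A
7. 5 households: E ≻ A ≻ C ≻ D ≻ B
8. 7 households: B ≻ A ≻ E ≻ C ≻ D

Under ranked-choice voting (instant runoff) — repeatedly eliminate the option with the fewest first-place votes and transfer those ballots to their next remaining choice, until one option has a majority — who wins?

A

Round 1: A 15, D 13, C 5, E 6, B 7. Eliminate C.
Round 2: A 15, D 13, E 11, B 7. Eliminate B.
Round 3: A 22, D 13, E 11. Eliminate E.
Round 4: A 32, D 14. A has a majority.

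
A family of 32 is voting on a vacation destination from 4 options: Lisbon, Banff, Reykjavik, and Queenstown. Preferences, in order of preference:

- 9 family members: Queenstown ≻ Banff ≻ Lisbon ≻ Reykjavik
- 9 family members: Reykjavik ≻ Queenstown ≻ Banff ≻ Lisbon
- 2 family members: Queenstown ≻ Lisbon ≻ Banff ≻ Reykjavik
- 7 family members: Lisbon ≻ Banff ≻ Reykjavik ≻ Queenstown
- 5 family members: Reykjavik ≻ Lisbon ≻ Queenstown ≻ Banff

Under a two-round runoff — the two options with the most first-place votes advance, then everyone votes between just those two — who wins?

Reykjavik

Round 1 first-place votes: Lisbon 7, Banff 0, Reykjavik 14, Queenstown 11.
Reykjavik and Queenstown advance.
Runoff: Reykjavik is preferred to Queenstown by 21 voters; Queenstown by 11.
Reykjavik wins the runoff.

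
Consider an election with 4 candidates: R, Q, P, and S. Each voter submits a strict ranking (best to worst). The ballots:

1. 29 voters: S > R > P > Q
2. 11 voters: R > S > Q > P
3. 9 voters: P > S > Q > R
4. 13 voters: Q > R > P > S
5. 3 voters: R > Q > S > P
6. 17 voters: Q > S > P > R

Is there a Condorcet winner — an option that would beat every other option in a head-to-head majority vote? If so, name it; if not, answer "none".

S vs R: 55–27 for S.
S vs Q: 49–33 for S.
S vs P: 60–22 for S.
S beats every other option head-to-head.

S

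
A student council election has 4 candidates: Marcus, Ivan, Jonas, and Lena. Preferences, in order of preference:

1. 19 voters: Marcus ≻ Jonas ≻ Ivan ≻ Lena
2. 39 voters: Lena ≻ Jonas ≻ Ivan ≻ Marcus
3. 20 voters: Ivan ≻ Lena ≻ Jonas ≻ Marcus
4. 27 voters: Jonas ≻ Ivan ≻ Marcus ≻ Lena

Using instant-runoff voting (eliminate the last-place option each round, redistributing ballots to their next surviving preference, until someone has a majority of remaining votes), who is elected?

Round 1: Marcus 19, Ivan 20, Jonas 27, Lena 39. Eliminate Marcus.
Round 2: Ivan 20, Jonas 46, Lena 39. Eliminate Ivan.
Round 3: Jonas 46, Lena 59. Lena has a majority.

Lena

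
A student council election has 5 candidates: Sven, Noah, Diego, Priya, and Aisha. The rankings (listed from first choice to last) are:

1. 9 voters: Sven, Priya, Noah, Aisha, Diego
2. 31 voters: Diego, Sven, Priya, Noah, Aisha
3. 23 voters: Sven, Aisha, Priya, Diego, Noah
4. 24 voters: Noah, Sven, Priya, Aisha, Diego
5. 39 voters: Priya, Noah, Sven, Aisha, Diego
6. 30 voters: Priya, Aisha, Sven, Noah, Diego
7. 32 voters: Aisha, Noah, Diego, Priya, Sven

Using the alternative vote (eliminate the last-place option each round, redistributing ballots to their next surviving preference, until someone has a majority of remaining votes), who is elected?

Priya

Round 1: Sven 32, Noah 24, Diego 31, Priya 69, Aisha 32. Eliminate Noah.
Round 2: Sven 56, Diego 31, Priya 69, Aisha 32. Eliminate Diego.
Round 3: Sven 87, Priya 69, Aisha 32. Eliminate Aisha.
Round 4: Sven 87, Priya 101. Priya has a majority.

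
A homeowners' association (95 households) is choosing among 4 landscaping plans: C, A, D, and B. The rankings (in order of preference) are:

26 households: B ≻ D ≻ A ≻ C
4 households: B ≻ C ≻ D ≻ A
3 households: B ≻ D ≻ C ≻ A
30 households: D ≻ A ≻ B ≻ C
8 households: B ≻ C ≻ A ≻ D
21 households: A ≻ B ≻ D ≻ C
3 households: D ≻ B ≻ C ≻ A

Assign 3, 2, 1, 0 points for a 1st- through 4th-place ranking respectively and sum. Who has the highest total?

C: 26·0 + 4·2 + 3·1 + 30·0 + 8·2 + 21·0 + 3·1 = 30
A: 26·1 + 4·0 + 3·0 + 30·2 + 8·1 + 21·3 + 3·0 = 157
D: 26·2 + 4·1 + 3·2 + 30·3 + 8·0 + 21·1 + 3·3 = 182
B: 26·3 + 4·3 + 3·3 + 30·1 + 8·3 + 21·2 + 3·2 = 201
B has the highest Borda score (201).

B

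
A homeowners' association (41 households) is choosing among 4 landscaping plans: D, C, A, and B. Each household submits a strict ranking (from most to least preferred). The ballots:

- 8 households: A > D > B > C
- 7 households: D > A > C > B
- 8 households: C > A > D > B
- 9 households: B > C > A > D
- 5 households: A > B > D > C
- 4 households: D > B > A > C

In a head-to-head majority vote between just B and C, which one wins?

Voters preferring B to C: 26; preferring C to B: 15.
B wins the head-to-head.

B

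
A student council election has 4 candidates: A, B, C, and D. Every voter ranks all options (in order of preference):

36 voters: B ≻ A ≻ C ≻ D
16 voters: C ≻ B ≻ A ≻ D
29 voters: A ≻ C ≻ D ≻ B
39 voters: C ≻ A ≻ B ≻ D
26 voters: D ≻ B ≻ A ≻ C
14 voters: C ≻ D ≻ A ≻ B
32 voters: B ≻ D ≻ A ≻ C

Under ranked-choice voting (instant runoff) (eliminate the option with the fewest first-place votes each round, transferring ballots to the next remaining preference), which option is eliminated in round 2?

A

Round 1: A 29, B 68, C 69, D 26. Eliminate D.
Round 2: A 29, B 94, C 69. Eliminate A.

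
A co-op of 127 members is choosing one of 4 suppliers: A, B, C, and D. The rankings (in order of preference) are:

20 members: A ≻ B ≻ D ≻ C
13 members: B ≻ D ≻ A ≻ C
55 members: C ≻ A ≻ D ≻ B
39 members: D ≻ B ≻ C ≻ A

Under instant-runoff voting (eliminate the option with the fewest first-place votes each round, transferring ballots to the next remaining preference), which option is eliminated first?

B

Round 1: A 20, B 13, C 55, D 39. Eliminate B.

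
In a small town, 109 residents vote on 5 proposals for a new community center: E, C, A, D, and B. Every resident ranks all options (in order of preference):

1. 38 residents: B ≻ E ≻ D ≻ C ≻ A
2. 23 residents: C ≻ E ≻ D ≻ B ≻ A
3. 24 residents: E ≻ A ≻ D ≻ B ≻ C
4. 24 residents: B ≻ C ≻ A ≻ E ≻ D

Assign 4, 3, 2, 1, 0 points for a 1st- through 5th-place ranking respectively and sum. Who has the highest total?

E

E: 38·3 + 23·3 + 24·4 + 24·1 = 303
C: 38·1 + 23·4 + 24·0 + 24·3 = 202
A: 38·0 + 23·0 + 24·3 + 24·2 = 120
D: 38·2 + 23·2 + 24·2 + 24·0 = 170
B: 38·4 + 23·1 + 24·1 + 24·4 = 295
E has the highest Borda score (303).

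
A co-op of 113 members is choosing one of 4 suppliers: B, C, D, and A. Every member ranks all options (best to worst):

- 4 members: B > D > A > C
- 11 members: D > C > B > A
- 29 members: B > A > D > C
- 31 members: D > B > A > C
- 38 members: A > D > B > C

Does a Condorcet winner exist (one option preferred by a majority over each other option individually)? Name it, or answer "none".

none

Checking pairwise contests:
D beats B 80–33.
B beats C 102–11.
A beats D 67–46.
B beats A 75–38.
Every option loses at least one head-to-head, so there is no Condorcet winner.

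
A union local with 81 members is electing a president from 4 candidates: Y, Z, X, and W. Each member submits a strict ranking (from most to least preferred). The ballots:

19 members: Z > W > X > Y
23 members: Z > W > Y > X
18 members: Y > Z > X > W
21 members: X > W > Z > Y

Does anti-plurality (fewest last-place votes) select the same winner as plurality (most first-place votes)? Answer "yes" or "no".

yes

Anti-plurality — last-place votes: Y 40, Z 0, X 23, W 18. Winner: Z.
Plurality — first-place votes: Y 18, Z 42, X 21, W 0. Winner: Z.
The two methods agree.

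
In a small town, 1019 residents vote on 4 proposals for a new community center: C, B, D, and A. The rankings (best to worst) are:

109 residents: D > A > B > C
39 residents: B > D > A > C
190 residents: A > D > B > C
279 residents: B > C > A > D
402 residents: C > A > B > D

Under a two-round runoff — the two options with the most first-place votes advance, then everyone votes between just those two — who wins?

B

Round 1 first-place votes: C 402, B 318, D 109, A 190.
C and B advance.
Runoff: C is preferred to B by 402 voters; B by 617.
B wins the runoff.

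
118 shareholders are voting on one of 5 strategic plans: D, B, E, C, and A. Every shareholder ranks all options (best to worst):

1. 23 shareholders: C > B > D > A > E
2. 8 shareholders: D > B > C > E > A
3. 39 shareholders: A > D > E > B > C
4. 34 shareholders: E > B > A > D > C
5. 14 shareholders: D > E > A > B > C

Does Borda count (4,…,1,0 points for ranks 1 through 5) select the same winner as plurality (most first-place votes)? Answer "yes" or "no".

no

Borda — scores: D 285, B 248, E 264, C 108, A 275. Winner: D.
Plurality — first-place votes: D 22, B 0, E 34, C 23, A 39. Winner: A.
The two methods disagree.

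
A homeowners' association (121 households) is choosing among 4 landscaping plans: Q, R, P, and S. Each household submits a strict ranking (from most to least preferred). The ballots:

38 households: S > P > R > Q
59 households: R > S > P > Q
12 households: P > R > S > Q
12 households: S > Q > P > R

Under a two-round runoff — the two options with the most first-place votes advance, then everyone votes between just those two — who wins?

R

Round 1 first-place votes: Q 0, R 59, P 12, S 50.
R and S advance.
Runoff: R is preferred to S by 71 voters; S by 50.
R wins the runoff.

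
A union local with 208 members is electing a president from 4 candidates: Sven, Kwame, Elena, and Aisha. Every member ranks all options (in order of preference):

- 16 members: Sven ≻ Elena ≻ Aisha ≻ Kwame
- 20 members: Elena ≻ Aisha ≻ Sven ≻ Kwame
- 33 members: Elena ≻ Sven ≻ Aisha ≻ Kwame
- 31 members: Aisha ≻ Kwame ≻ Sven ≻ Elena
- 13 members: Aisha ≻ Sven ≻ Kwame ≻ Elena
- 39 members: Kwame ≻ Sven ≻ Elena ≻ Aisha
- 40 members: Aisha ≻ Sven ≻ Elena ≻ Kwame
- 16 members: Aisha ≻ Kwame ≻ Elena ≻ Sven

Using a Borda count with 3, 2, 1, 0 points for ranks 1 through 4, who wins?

Sven: 16·3 + 20·1 + 33·2 + 31·1 + 13·2 + 39·2 + 40·2 + 16·0 = 349
Kwame: 16·0 + 20·0 + 33·0 + 31·2 + 13·1 + 39·3 + 40·0 + 16·2 = 224
Elena: 16·2 + 20·3 + 33·3 + 31·0 + 13·0 + 39·1 + 40·1 + 16·1 = 286
Aisha: 16·1 + 20·2 + 33·1 + 31·3 + 13·3 + 39·0 + 40·3 + 16·3 = 389
Aisha has the highest Borda score (389).

Aisha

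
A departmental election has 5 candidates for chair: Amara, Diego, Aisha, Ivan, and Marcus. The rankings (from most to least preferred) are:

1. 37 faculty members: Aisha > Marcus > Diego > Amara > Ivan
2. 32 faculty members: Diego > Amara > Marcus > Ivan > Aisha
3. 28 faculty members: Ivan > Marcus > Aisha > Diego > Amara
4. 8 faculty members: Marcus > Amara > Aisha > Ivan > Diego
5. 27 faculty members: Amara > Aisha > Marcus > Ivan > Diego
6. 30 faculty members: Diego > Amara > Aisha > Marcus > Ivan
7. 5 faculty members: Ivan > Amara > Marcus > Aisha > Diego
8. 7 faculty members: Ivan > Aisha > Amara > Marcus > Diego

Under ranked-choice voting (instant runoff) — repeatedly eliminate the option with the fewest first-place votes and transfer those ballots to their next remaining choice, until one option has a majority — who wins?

Aisha

Round 1: Amara 27, Diego 62, Aisha 37, Ivan 40, Marcus 8. Eliminate Marcus.
Round 2: Amara 35, Diego 62, Aisha 37, Ivan 40. Eliminate Amara.
Round 3: Diego 62, Aisha 72, Ivan 40. Eliminate Ivan.
Round 4: Diego 62, Aisha 112. Aisha has a majority.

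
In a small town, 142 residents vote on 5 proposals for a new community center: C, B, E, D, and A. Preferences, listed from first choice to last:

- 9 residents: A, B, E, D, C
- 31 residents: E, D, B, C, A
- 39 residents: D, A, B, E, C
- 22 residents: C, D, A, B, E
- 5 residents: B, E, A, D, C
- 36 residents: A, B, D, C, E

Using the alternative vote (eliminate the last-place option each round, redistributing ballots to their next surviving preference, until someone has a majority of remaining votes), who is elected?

D

Round 1: C 22, B 5, E 31, D 39, A 45. Eliminate B.
Round 2: C 22, E 36, D 39, A 45. Eliminate C.
Round 3: E 36, D 61, A 45. Eliminate E.
Round 4: D 92, A 50. D has a majority.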